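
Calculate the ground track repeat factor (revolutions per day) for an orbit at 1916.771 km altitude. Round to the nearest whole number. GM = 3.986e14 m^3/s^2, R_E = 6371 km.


r = 8.287771e+06 m
T = 2*pi*sqrt(r^3/mu) = 7508.7533 s = 125.1459 min
revs/day = 1440 / 125.1459 = 11.5066
Rounded: 12 revolutions per day

12 revolutions per day


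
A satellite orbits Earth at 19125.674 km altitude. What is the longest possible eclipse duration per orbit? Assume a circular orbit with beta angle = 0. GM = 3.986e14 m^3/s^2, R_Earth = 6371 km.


r = 25496.6740 km
T = 675.2821 min
Eclipse fraction = arcsin(R_E/r)/pi = arcsin(6371.0000/25496.6740)/pi
= arcsin(0.2498757)/pi = 0.08038977
Eclipse duration = 0.08038977 * 675.2821 = 54.2858 min

54.2858 minutes


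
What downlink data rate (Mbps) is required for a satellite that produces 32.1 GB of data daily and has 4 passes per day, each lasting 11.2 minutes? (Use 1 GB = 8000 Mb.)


total contact time = 4 * 11.2 * 60 = 2688.0000 s
data = 32.1 GB = 256800.0000 Mb
rate = 256800.0000 / 2688.0000 = 95.5357 Mbps

95.5357 Mbps


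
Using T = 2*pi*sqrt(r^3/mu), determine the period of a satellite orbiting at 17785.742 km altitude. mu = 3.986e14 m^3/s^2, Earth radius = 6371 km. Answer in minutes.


r = 24156.7420 km = 2.4156742e+07 m
T = 2*pi*sqrt(r^3/mu) = 2*pi*sqrt(1.4096623e+22 / 3.986e14)
T = 37365.3249 s = 622.7554 min

622.7554 minutes


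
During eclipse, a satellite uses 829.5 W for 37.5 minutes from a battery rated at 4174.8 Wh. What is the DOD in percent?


E_used = P * t / 60 = 829.5 * 37.5 / 60 = 518.4375 Wh
DOD = E_used / E_total * 100 = 518.4375 / 4174.8 * 100
DOD = 12.4183 %

12.4183 %


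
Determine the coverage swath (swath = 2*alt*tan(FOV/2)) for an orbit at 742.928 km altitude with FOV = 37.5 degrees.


FOV = 37.5 deg = 0.6544985 rad
swath = 2 * alt * tan(FOV/2) = 2 * 742.928 * tan(0.3272492)
swath = 2 * 742.928 * 0.3394543
swath = 504.3801 km

504.3801 km


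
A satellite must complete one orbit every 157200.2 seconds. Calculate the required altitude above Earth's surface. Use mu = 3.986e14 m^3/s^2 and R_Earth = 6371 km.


T = 157200.2 s
r = (mu*T^2/(4*pi^2))^(1/3) = (3.986e14 * 157200.2^2 / (4*pi^2))^(1/3)
r = 6.2954665e+07 m = 62954.6647 km
alt = r - R_E = 62954.6647 - 6371 = 56583.6647 km

56583.6647 km


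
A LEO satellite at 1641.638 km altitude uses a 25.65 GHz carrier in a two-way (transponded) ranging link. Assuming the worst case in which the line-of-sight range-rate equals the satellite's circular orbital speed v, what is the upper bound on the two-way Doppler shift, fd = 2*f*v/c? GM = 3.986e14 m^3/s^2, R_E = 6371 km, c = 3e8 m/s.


r = 8.012638e+06 m
v = sqrt(mu/r) = 7053.1137 m/s (worst-case radial velocity)
f = 25.65 GHz = 2.565e+10 Hz
fd = 2*f*v/c = 2*2.565e+10*7053.1137/3.0e+08
fd = 1.2060824e+06 Hz

1.2061e+06 Hz


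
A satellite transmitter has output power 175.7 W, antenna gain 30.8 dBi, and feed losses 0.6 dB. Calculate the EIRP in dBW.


Pt = 175.7 W = 22.4477 dBW
EIRP = Pt_dBW + Gt - losses = 22.4477 + 30.8 - 0.6 = 52.6477 dBW

52.6477 dBW


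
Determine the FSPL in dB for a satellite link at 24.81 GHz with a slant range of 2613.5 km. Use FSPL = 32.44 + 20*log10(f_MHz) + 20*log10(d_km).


f = 24.81 GHz = 24810.0000 MHz
d = 2613.5 km
FSPL = 32.44 + 20*log10(24810.0000) + 20*log10(2613.5)
FSPL = 32.44 + 87.8925 + 68.3445
FSPL = 188.6770 dB

188.6770 dB


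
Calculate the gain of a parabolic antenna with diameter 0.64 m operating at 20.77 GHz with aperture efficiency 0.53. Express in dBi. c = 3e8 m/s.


lambda = c/f = 3e8 / 2.077e+10 = 0.01444391 m
G = eta*(pi*D/lambda)^2 = 0.53*(pi*0.64/0.01444391)^2
G = 10269.8960 (linear)
G = 10*log10(10269.8960) = 40.1157 dBi

40.1157 dBi


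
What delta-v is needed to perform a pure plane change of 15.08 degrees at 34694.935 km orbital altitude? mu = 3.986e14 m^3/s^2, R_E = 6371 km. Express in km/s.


r = 41065.9350 km = 4.1065935e+07 m
V = sqrt(mu/r) = 3115.5002 m/s
di = 15.08 deg = 0.2631957 rad
dV = 2*V*sin(di/2) = 2*3115.5002*sin(0.1315978)
dV = 817.6214 m/s = 0.8176214 km/s

0.8176 km/s


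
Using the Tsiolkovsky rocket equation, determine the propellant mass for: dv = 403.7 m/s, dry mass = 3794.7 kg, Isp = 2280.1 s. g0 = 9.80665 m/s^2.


ve = Isp * g0 = 2280.1 * 9.80665 = 22360.142665 m/s
mass ratio = exp(dv/ve) = exp(403.7/22360.142665) = 1.01821841
m_prop = m_dry * (mr - 1) = 3794.7 * (1.01821841 - 1)
m_prop = 69.1334 kg

69.1334 kg


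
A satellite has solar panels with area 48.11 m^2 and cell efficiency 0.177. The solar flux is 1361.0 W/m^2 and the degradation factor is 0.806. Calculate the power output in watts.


P = area * eta * S * degradation
P = 48.11 * 0.177 * 1361.0 * 0.806
P = 9341.1811 W

9341.1811 W


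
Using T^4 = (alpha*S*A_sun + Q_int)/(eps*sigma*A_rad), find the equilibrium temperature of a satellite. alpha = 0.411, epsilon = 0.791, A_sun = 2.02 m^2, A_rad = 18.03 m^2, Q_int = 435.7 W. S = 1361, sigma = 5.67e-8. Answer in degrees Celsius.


Numerator = alpha*S*A_sun + Q_int = 0.411*1361*2.02 + 435.7 = 1565.6294 W
Denominator = eps*sigma*A_rad = 0.791*5.67e-8*18.03 = 8.0864009e-07 W/K^4
T^4 = 1.9361264e+09 K^4
T = 209.7652 K = -63.3848 C

-63.3848 degrees Celsius


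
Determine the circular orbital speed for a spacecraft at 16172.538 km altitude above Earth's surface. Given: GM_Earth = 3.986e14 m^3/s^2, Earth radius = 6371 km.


r = R_E + alt = 6371.0 + 16172.538 = 22543.5380 km = 2.2543538e+07 m
v = sqrt(mu/r) = sqrt(3.986e14 / 2.2543538e+07) = 4204.9188 m/s = 4.2049 km/s

4.2049 km/s


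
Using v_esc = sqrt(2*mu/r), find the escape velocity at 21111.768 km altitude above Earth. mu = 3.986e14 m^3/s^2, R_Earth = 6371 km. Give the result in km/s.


r = 6371.0 + 21111.768 = 27482.7680 km = 2.7482768e+07 m
v_esc = sqrt(2*mu/r) = sqrt(2*3.986e14 / 2.7482768e+07)
v_esc = 5385.8395 m/s = 5.3858 km/s

5.3858 km/s


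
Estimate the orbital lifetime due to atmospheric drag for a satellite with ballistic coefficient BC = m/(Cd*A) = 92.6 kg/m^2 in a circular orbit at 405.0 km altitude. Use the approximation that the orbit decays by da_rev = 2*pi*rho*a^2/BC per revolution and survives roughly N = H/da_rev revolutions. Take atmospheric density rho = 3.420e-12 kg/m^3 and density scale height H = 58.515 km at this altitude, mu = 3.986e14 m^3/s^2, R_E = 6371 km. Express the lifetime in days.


a = R_E + alt = 6776.0000 km = 6.776e+06 m
da_rev = 2*pi*rho*a^2/BC = 2*pi*3.420e-12*(6.776e+06)^2/92.6 = 10.654714 m per revolution
N = H/da_rev = 58515.0000 m / 10.654714 m = 5491.9355 revolutions
P = 2*pi*sqrt(a^3/mu) = 5551.0011 s
lifetime = N*P = 5491.9355 * 5551.0011 = 3.048574e+07 s = 352.8442 days

352.8442 days


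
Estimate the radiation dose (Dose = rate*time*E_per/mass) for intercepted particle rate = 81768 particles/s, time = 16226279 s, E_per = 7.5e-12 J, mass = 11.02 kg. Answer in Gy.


Total energy deposited = rate * time * E_per
  = 81768 * 16226279 * 7.5e-12 = 9.9509 J
Dose = E_total / mass = 9.9509 / 11.02
Dose = 0.902988 Gy

0.9030 Gy


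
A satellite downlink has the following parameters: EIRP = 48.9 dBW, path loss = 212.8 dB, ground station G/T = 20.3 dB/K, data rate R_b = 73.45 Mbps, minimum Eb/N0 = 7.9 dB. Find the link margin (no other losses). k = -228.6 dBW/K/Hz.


C/N0 = EIRP - FSPL + G/T - k = 48.9 - 212.8 + 20.3 - (-228.6)
C/N0 = 85.0000 dB-Hz
R_b = 73.45 Mbps = 7.345e+07 bps -> 10*log10(R_b) = 78.6599 dB-Hz
Eb/N0 = C/N0 - 10*log10(R_b) = 85.0000 - 78.6599 = 6.3401 dB
Margin = Eb/N0 - Eb/N0_req = 6.3401 - 7.9 = -1.5599 dB (negative margin: link does not close)

-1.5599 dB


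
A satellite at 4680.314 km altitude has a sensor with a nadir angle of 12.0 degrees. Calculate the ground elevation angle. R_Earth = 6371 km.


r = R_E + alt = 11051.3140 km
Law of sines in the satellite / Earth-center / ground-point triangle:
  sin(nadir)/R_E = sin(90 + el)/r  =>  cos(el) = (r/R_E)*sin(nadir)
cos(el) = (11051.3140 / 6371.0000) * sin(12.0 deg) = 0.3606494
el = arccos(0.3606494) = 68.8599 deg
(Earth-central angle = 90 - nadir - el = 9.1401 deg)

68.8599 degrees


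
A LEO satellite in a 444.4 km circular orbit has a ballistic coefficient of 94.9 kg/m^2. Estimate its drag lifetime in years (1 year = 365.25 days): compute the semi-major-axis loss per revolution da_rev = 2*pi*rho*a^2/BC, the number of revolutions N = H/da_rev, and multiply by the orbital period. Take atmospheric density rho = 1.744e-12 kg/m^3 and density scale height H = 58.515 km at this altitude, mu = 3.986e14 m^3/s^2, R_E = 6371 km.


a = R_E + alt = 6815.4000 km = 6.8154e+06 m
da_rev = 2*pi*rho*a^2/BC = 2*pi*1.744e-12*(6.8154e+06)^2/94.9 = 5.363433 m per revolution
N = H/da_rev = 58515.0000 m / 5.363433 m = 10909.9905 revolutions
P = 2*pi*sqrt(a^3/mu) = 5599.4871 s
lifetime = N*P = 10909.9905 * 5599.4871 = 6.1090351e+07 s = 707.0642 days
years = 707.0642 / 365.25 = 1.9358 years

1.9358 years


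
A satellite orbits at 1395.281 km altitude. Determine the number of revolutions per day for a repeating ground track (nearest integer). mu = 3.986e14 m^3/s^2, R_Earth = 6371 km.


r = 7.766281e+06 m
T = 2*pi*sqrt(r^3/mu) = 6811.3135 s = 113.5219 min
revs/day = 1440 / 113.5219 = 12.6848
Rounded: 13 revolutions per day

13 revolutions per day


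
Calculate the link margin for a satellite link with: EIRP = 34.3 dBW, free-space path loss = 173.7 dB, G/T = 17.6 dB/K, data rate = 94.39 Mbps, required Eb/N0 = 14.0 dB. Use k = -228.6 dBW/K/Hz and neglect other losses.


C/N0 = EIRP - FSPL + G/T - k = 34.3 - 173.7 + 17.6 - (-228.6)
C/N0 = 106.8000 dB-Hz
R_b = 94.39 Mbps = 9.439e+07 bps -> 10*log10(R_b) = 79.7493 dB-Hz
Eb/N0 = C/N0 - 10*log10(R_b) = 106.8000 - 79.7493 = 27.0507 dB
Margin = Eb/N0 - Eb/N0_req = 27.0507 - 14.0 = 13.0507 dB (link closes)

13.0507 dB


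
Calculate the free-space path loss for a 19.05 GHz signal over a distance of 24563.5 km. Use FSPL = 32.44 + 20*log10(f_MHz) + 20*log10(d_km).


f = 19.05 GHz = 19050.0000 MHz
d = 24563.5 km
FSPL = 32.44 + 20*log10(19050.0000) + 20*log10(24563.5)
FSPL = 32.44 + 85.5979 + 87.8058
FSPL = 205.8437 dB

205.8437 dB


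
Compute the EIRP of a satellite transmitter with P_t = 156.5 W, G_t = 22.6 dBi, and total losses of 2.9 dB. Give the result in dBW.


Pt = 156.5 W = 21.9451 dBW
EIRP = Pt_dBW + Gt - losses = 21.9451 + 22.6 - 2.9 = 41.6451 dBW

41.6451 dBW


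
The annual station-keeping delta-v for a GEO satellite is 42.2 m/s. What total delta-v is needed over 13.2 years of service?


dV = rate * years = 42.2 * 13.2
dV = 557.0400 m/s

557.0400 m/s


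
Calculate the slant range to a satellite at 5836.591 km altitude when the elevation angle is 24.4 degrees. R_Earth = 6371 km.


h = 5836.591 km, el = 24.4 deg
d = -R_E*sin(el) + sqrt((R_E*sin(el))^2 + 2*R_E*h + h^2)
d = -6371.0000*sin(0.4258603) + sqrt((6371.0000*0.4131044)^2 + 2*6371.0000*5836.591 + 5836.591^2)
d = 8108.8041 km

8108.8041 km


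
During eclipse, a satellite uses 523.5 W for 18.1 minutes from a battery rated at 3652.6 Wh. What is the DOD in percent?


E_used = P * t / 60 = 523.5 * 18.1 / 60 = 157.9225 Wh
DOD = E_used / E_total * 100 = 157.9225 / 3652.6 * 100
DOD = 4.3236 %

4.3236 %


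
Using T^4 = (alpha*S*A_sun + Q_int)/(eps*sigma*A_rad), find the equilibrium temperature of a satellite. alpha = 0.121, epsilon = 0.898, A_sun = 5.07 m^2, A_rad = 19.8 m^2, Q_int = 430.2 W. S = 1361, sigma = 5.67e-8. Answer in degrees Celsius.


Numerator = alpha*S*A_sun + Q_int = 0.121*1361*5.07 + 430.2 = 1265.1327 W
Denominator = eps*sigma*A_rad = 0.898*5.67e-8*19.8 = 1.0081487e-06 W/K^4
T^4 = 1.2549068e+09 K^4
T = 188.2144 K = -84.9356 C

-84.9356 degrees Celsius


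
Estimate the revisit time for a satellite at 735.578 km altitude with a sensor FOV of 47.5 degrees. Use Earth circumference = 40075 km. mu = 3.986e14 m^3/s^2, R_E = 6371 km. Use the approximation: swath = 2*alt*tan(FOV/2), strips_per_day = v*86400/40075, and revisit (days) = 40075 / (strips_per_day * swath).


swath = 2*735.578*tan(0.4145157) = 647.3241 km
v = sqrt(mu/r) = 7489.2510 m/s = 7.4893 km/s
strips/day = v*86400/40075 = 7.4893*86400/40075 = 16.1465
coverage/day = strips * swath = 16.1465 * 647.3241 = 10452.0239 km
revisit = 40075 / 10452.0239 = 3.8342 days

3.8342 days


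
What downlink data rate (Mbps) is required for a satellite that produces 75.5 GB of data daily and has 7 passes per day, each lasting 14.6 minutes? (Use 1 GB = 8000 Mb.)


total contact time = 7 * 14.6 * 60 = 6132.0000 s
data = 75.5 GB = 604000.0000 Mb
rate = 604000.0000 / 6132.0000 = 98.4997 Mbps

98.4997 Mbps


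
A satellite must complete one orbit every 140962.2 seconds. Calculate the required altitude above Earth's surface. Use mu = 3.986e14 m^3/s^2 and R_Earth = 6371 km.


T = 140962.2 s
r = (mu*T^2/(4*pi^2))^(1/3) = (3.986e14 * 140962.2^2 / (4*pi^2))^(1/3)
r = 5.8541112e+07 m = 58541.1117 km
alt = r - R_E = 58541.1117 - 6371 = 52170.1117 km

52170.1117 km


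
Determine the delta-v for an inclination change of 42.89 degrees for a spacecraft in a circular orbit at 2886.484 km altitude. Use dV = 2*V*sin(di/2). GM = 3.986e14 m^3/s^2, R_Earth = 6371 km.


r = 9257.4840 km = 9.257484e+06 m
V = sqrt(mu/r) = 6561.7875 m/s
di = 42.89 deg = 0.7485717 rad
dV = 2*V*sin(di/2) = 2*6561.7875*sin(0.3742859)
dV = 4798.0830 m/s = 4.7981 km/s

4.7981 km/s


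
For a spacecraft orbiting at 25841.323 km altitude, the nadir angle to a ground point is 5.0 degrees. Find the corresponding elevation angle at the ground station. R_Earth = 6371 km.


r = R_E + alt = 32212.3230 km
Law of sines in the satellite / Earth-center / ground-point triangle:
  sin(nadir)/R_E = sin(90 + el)/r  =>  cos(el) = (r/R_E)*sin(nadir)
cos(el) = (32212.3230 / 6371.0000) * sin(5.0 deg) = 0.4406669
el = arccos(0.4406669) = 63.8536 deg
(Earth-central angle = 90 - nadir - el = 21.1464 deg)

63.8536 degrees


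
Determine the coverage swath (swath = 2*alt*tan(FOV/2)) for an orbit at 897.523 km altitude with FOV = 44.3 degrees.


FOV = 44.3 deg = 0.7731809 rad
swath = 2 * alt * tan(FOV/2) = 2 * 897.523 * tan(0.3865904)
swath = 2 * 897.523 * 0.4070748
swath = 730.7180 km

730.7180 km


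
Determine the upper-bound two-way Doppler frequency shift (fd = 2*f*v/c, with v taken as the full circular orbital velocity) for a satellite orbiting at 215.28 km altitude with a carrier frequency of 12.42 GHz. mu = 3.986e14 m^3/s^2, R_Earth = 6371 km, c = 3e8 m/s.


r = 6.58628e+06 m
v = sqrt(mu/r) = 7779.4439 m/s (worst-case radial velocity)
f = 12.42 GHz = 1.242e+10 Hz
fd = 2*f*v/c = 2*1.242e+10*7779.4439/3.0e+08
fd = 644137.9534 Hz

644137.9534 Hz


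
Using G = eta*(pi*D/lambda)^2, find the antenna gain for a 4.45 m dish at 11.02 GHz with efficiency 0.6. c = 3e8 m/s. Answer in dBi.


lambda = c/f = 3e8 / 1.102e+10 = 0.02722323 m
G = eta*(pi*D/lambda)^2 = 0.6*(pi*4.45/0.02722323)^2
G = 158231.0454 (linear)
G = 10*log10(158231.0454) = 51.9929 dBi

51.9929 dBi


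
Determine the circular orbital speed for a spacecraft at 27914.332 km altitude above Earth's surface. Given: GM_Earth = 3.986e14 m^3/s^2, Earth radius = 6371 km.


r = R_E + alt = 6371.0 + 27914.332 = 34285.3320 km = 3.4285332e+07 m
v = sqrt(mu/r) = sqrt(3.986e14 / 3.4285332e+07) = 3409.6866 m/s = 3.4097 km/s

3.4097 km/s


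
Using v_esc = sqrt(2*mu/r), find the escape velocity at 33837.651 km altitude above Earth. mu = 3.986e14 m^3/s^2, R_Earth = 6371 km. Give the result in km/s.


r = 6371.0 + 33837.651 = 40208.6510 km = 4.0208651e+07 m
v_esc = sqrt(2*mu/r) = sqrt(2*3.986e14 / 4.0208651e+07)
v_esc = 4452.7047 m/s = 4.4527 km/s

4.4527 km/s


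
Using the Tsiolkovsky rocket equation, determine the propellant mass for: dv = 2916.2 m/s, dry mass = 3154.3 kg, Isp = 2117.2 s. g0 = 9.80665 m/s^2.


ve = Isp * g0 = 2117.2 * 9.80665 = 20762.639380 m/s
mass ratio = exp(dv/ve) = exp(2916.2/20762.639380) = 1.15079638
m_prop = m_dry * (mr - 1) = 3154.3 * (1.15079638 - 1)
m_prop = 475.6570 kg

475.6570 kg


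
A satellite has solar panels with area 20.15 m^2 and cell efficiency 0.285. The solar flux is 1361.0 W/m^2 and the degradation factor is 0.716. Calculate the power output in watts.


P = area * eta * S * degradation
P = 20.15 * 0.285 * 1361.0 * 0.716
P = 5596.1720 W

5596.1720 W


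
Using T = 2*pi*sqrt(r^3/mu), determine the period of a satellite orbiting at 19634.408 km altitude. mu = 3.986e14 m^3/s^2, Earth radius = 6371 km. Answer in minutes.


r = 26005.4080 km = 2.6005408e+07 m
T = 2*pi*sqrt(r^3/mu) = 2*pi*sqrt(1.758697e+22 / 3.986e14)
T = 41735.6065 s = 695.5934 min

695.5934 minutes


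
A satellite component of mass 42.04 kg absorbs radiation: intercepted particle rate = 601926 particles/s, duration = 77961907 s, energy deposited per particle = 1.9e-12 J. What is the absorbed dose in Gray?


Total energy deposited = rate * time * E_per
  = 601926 * 77961907 * 1.9e-12 = 89.1619 J
Dose = E_total / mass = 89.1619 / 42.04
Dose = 2.1209 Gy

2.1209 Gy


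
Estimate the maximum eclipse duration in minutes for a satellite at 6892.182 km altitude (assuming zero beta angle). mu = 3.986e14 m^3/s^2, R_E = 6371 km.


r = 13263.1820 km
T = 253.3562 min
Eclipse fraction = arcsin(R_E/r)/pi = arcsin(6371.0000/13263.1820)/pi
= arcsin(0.4803523)/pi = 0.1594912
Eclipse duration = 0.1594912 * 253.3562 = 40.4081 min

40.4081 minutes


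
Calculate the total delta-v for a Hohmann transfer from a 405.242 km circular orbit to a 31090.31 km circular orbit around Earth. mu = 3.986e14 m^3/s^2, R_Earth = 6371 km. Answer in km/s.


r1 = 6776.2420 km = 6.776242e+06 m
r2 = 37461.3100 km = 3.746131e+07 m
dv1 = sqrt(mu/r1)*(sqrt(2*r2/(r1+r2)) - 1) = 2311.6284 m/s
dv2 = sqrt(mu/r2)*(1 - sqrt(2*r1/(r1+r2))) = 1456.4757 m/s
total dv = |dv1| + |dv2| = 2311.6284 + 1456.4757 = 3768.1040 m/s = 3.7681 km/s

3.7681 km/s


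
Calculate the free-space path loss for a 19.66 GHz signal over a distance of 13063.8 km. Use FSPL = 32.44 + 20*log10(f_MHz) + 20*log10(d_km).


f = 19.66 GHz = 19660.0000 MHz
d = 13063.8 km
FSPL = 32.44 + 20*log10(19660.0000) + 20*log10(13063.8)
FSPL = 32.44 + 85.8717 + 82.3214
FSPL = 200.6331 dB

200.6331 dB


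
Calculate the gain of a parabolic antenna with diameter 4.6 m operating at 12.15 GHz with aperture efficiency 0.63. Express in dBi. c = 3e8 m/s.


lambda = c/f = 3e8 / 1.215e+10 = 0.02469136 m
G = eta*(pi*D/lambda)^2 = 0.63*(pi*4.6/0.02469136)^2
G = 215807.2371 (linear)
G = 10*log10(215807.2371) = 53.3407 dBi

53.3407 dBi


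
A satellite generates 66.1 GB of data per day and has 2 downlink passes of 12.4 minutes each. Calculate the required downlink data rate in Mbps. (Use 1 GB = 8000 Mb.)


total contact time = 2 * 12.4 * 60 = 1488.0000 s
data = 66.1 GB = 528800.0000 Mb
rate = 528800.0000 / 1488.0000 = 355.3763 Mbps

355.3763 Mbps


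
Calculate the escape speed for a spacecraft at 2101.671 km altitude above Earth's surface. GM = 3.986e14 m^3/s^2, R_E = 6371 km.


r = 6371.0 + 2101.671 = 8472.6710 km = 8.472671e+06 m
v_esc = sqrt(2*mu/r) = sqrt(2*3.986e14 / 8.472671e+06)
v_esc = 9700.0388 m/s = 9.7000 km/s

9.7000 km/s


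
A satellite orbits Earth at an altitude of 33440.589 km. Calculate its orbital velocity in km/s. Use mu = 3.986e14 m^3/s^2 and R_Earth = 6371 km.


r = R_E + alt = 6371.0 + 33440.589 = 39811.5890 km = 3.9811589e+07 m
v = sqrt(mu/r) = sqrt(3.986e14 / 3.9811589e+07) = 3164.1997 m/s = 3.1642 km/s

3.1642 km/s


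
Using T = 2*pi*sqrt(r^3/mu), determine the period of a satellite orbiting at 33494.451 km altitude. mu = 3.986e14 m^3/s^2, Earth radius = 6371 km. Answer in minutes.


r = 39865.4510 km = 3.9865451e+07 m
T = 2*pi*sqrt(r^3/mu) = 2*pi*sqrt(6.3356335e+22 / 3.986e14)
T = 79214.7842 s = 1320.2464 min

1320.2464 minutes


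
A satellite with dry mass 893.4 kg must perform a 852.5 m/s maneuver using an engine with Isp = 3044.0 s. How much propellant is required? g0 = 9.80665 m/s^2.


ve = Isp * g0 = 3044.0 * 9.80665 = 29851.442600 m/s
mass ratio = exp(dv/ve) = exp(852.5/29851.442600) = 1.02896978
m_prop = m_dry * (mr - 1) = 893.4 * (1.02896978 - 1)
m_prop = 25.8816 kg

25.8816 kg


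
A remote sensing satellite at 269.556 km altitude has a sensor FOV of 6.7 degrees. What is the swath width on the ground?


FOV = 6.7 deg = 0.1169371 rad
swath = 2 * alt * tan(FOV/2) = 2 * 269.556 * tan(0.05846853)
swath = 2 * 269.556 * 0.05853525
swath = 31.5571 km

31.5571 km


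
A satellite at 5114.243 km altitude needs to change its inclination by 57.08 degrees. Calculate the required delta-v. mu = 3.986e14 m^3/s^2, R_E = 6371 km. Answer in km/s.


r = 11485.2430 km = 1.1485243e+07 m
V = sqrt(mu/r) = 5891.1293 m/s
di = 57.08 deg = 0.9962339 rad
dV = 2*V*sin(di/2) = 2*5891.1293*sin(0.498117)
dV = 5629.2353 m/s = 5.6292 km/s

5.6292 km/s


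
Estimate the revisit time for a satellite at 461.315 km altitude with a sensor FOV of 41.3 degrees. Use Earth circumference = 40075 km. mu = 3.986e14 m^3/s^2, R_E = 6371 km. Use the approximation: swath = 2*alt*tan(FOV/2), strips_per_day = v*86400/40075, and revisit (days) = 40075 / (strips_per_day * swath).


swath = 2*461.315*tan(0.3604105) = 347.7130 km
v = sqrt(mu/r) = 7638.0889 m/s = 7.6381 km/s
strips/day = v*86400/40075 = 7.6381*86400/40075 = 16.4674
coverage/day = strips * swath = 16.4674 * 347.7130 = 5725.9278 km
revisit = 40075 / 5725.9278 = 6.9989 days

6.9989 days


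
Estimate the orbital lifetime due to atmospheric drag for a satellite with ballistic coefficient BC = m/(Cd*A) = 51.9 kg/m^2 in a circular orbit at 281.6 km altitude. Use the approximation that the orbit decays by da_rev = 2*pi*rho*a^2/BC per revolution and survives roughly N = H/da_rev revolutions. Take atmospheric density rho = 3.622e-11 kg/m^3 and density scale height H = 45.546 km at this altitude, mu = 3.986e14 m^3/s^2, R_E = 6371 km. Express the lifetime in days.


a = R_E + alt = 6652.6000 km = 6.6526e+06 m
da_rev = 2*pi*rho*a^2/BC = 2*pi*3.622e-11*(6.6526e+06)^2/51.9 = 194.063464 m per revolution
N = H/da_rev = 45546.0000 m / 194.063464 m = 234.6964 revolutions
P = 2*pi*sqrt(a^3/mu) = 5400.0569 s
lifetime = N*P = 234.6964 * 5400.0569 = 1.267374e+06 s = 14.6687 days

14.6687 days


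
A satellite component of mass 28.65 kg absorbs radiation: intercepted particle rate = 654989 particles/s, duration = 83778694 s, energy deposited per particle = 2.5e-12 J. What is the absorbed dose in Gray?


Total energy deposited = rate * time * E_per
  = 654989 * 83778694 * 2.5e-12 = 137.1853 J
Dose = E_total / mass = 137.1853 / 28.65
Dose = 4.7883 Gy

4.7883 Gy


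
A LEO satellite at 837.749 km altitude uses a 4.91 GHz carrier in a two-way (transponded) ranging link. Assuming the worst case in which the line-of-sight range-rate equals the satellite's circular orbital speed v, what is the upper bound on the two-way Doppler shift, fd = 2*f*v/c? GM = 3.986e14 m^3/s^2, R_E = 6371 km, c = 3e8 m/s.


r = 7.208749e+06 m
v = sqrt(mu/r) = 7435.9883 m/s (worst-case radial velocity)
f = 4.91 GHz = 4.91e+09 Hz
fd = 2*f*v/c = 2*4.91e+09*7435.9883/3.0e+08
fd = 243404.6822 Hz

243404.6822 Hz


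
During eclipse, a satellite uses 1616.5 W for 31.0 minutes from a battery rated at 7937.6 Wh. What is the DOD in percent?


E_used = P * t / 60 = 1616.5 * 31.0 / 60 = 835.1917 Wh
DOD = E_used / E_total * 100 = 835.1917 / 7937.6 * 100
DOD = 10.5220 %

10.5220 %


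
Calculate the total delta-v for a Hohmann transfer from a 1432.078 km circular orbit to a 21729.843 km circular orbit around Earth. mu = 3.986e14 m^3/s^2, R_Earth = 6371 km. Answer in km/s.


r1 = 7803.0780 km = 7.803078e+06 m
r2 = 28100.8430 km = 2.8100843e+07 m
dv1 = sqrt(mu/r1)*(sqrt(2*r2/(r1+r2)) - 1) = 1794.9019 m/s
dv2 = sqrt(mu/r2)*(1 - sqrt(2*r1/(r1+r2))) = 1283.1954 m/s
total dv = |dv1| + |dv2| = 1794.9019 + 1283.1954 = 3078.0973 m/s = 3.0781 km/s

3.0781 km/s


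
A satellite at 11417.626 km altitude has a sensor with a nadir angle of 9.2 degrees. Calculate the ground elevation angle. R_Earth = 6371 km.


r = R_E + alt = 17788.6260 km
Law of sines in the satellite / Earth-center / ground-point triangle:
  sin(nadir)/R_E = sin(90 + el)/r  =>  cos(el) = (r/R_E)*sin(nadir)
cos(el) = (17788.6260 / 6371.0000) * sin(9.2 deg) = 0.4464082
el = arccos(0.4464082) = 63.4865 deg
(Earth-central angle = 90 - nadir - el = 17.3135 deg)

63.4865 degrees


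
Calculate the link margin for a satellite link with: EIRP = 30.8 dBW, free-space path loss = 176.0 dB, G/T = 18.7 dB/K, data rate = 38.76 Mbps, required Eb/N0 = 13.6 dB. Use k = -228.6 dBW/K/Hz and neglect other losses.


C/N0 = EIRP - FSPL + G/T - k = 30.8 - 176.0 + 18.7 - (-228.6)
C/N0 = 102.1000 dB-Hz
R_b = 38.76 Mbps = 3.876e+07 bps -> 10*log10(R_b) = 75.8838 dB-Hz
Eb/N0 = C/N0 - 10*log10(R_b) = 102.1000 - 75.8838 = 26.2162 dB
Margin = Eb/N0 - Eb/N0_req = 26.2162 - 13.6 = 12.6162 dB (link closes)

12.6162 dB


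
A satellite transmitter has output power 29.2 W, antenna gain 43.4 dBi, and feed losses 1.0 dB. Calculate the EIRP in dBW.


Pt = 29.2 W = 14.6538 dBW
EIRP = Pt_dBW + Gt - losses = 14.6538 + 43.4 - 1.0 = 57.0538 dBW

57.0538 dBW


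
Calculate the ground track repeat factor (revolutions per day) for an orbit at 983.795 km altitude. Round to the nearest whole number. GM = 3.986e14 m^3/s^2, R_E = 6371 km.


r = 7.354795e+06 m
T = 2*pi*sqrt(r^3/mu) = 6277.2161 s = 104.6203 min
revs/day = 1440 / 104.6203 = 13.7641
Rounded: 14 revolutions per day

14 revolutions per day


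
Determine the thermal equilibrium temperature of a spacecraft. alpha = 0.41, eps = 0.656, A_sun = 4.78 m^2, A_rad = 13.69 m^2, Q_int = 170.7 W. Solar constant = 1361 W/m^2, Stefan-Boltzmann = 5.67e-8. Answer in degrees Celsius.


Numerator = alpha*S*A_sun + Q_int = 0.41*1361*4.78 + 170.7 = 2837.9878 W
Denominator = eps*sigma*A_rad = 0.656*5.67e-8*13.69 = 5.0920229e-07 W/K^4
T^4 = 5.5733995e+09 K^4
T = 273.2310 K = 0.08104583 C

0.0810 degrees Celsius


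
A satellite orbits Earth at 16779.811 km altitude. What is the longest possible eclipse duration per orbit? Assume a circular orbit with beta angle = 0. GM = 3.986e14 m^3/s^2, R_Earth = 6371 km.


r = 23150.8110 km
T = 584.2642 min
Eclipse fraction = arcsin(R_E/r)/pi = arcsin(6371.0000/23150.8110)/pi
= arcsin(0.2751955)/pi = 0.0887426
Eclipse duration = 0.0887426 * 584.2642 = 51.8491 min

51.8491 minutes


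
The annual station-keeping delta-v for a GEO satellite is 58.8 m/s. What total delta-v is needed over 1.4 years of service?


dV = rate * years = 58.8 * 1.4
dV = 82.3200 m/s

82.3200 m/s


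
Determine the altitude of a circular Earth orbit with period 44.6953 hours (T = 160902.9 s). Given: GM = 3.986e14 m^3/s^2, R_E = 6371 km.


T = 160902.9 s
r = (mu*T^2/(4*pi^2))^(1/3) = (3.986e14 * 160902.9^2 / (4*pi^2))^(1/3)
r = 6.3939382e+07 m = 63939.3819 km
alt = r - R_E = 63939.3819 - 6371 = 57568.3819 km

57568.3819 km


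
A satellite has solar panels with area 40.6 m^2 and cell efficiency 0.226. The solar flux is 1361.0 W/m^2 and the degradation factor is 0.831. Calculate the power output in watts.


P = area * eta * S * degradation
P = 40.6 * 0.226 * 1361.0 * 0.831
P = 10377.5210 W

10377.5210 W


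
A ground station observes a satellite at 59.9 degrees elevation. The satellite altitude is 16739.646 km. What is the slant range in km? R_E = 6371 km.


h = 16739.646 km, el = 59.9 deg
d = -R_E*sin(el) + sqrt((R_E*sin(el))^2 + 2*R_E*h + h^2)
d = -6371.0000*sin(1.0455) + sqrt((6371.0000*0.8651514)^2 + 2*6371.0000*16739.646 + 16739.646^2)
d = 17376.8323 km

17376.8323 km


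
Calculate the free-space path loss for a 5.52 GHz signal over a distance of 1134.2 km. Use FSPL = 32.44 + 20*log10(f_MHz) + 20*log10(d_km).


f = 5.52 GHz = 5520.0000 MHz
d = 1134.2 km
FSPL = 32.44 + 20*log10(5520.0000) + 20*log10(1134.2)
FSPL = 32.44 + 74.8388 + 61.0938
FSPL = 168.3726 dB

168.3726 dB


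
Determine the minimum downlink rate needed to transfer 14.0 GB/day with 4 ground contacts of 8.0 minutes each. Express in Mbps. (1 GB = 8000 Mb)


total contact time = 4 * 8.0 * 60 = 1920.0000 s
data = 14.0 GB = 112000.0000 Mb
rate = 112000.0000 / 1920.0000 = 58.3333 Mbps

58.3333 Mbps


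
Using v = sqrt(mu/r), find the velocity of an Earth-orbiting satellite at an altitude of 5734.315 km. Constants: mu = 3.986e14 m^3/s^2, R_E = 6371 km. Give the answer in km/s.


r = R_E + alt = 6371.0 + 5734.315 = 12105.3150 km = 1.2105315e+07 m
v = sqrt(mu/r) = sqrt(3.986e14 / 1.2105315e+07) = 5738.2650 m/s = 5.7383 km/s

5.7383 km/s


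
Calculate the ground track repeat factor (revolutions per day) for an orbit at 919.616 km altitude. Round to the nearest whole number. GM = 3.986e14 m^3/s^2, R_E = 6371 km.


r = 7.290616e+06 m
T = 2*pi*sqrt(r^3/mu) = 6195.2318 s = 103.2539 min
revs/day = 1440 / 103.2539 = 13.9462
Rounded: 14 revolutions per day

14 revolutions per day


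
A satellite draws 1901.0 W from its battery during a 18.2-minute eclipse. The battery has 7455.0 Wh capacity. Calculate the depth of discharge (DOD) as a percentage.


E_used = P * t / 60 = 1901.0 * 18.2 / 60 = 576.6367 Wh
DOD = E_used / E_total * 100 = 576.6367 / 7455.0 * 100
DOD = 7.7349 %

7.7349 %


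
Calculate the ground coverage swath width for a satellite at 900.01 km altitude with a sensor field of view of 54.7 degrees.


FOV = 54.7 deg = 0.9546951 rad
swath = 2 * alt * tan(FOV/2) = 2 * 900.01 * tan(0.4773476)
swath = 2 * 900.01 * 0.5172441
swath = 931.0498 km

931.0498 km


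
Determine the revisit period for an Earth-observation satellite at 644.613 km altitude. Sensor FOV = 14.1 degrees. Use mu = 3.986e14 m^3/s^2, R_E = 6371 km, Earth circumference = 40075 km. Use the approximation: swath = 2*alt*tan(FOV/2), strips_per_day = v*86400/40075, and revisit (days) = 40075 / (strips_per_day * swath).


swath = 2*644.613*tan(0.1230457) = 159.4392 km
v = sqrt(mu/r) = 7537.6477 m/s = 7.5376 km/s
strips/day = v*86400/40075 = 7.5376*86400/40075 = 16.2508
coverage/day = strips * swath = 16.2508 * 159.4392 = 2591.0222 km
revisit = 40075 / 2591.0222 = 15.4669 days

15.4669 days


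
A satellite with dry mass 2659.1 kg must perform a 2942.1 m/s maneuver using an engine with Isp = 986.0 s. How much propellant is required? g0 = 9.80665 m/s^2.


ve = Isp * g0 = 986.0 * 9.80665 = 9669.356900 m/s
mass ratio = exp(dv/ve) = exp(2942.1/9669.356900) = 1.35563570
m_prop = m_dry * (mr - 1) = 2659.1 * (1.35563570 - 1)
m_prop = 945.6709 kg

945.6709 kg


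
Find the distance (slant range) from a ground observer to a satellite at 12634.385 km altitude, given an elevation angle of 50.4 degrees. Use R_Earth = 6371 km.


h = 12634.385 km, el = 50.4 deg
d = -R_E*sin(el) + sqrt((R_E*sin(el))^2 + 2*R_E*h + h^2)
d = -6371.0000*sin(0.8796459) + sqrt((6371.0000*0.7705132)^2 + 2*6371.0000*12634.385 + 12634.385^2)
d = 13657.5005 km

13657.5005 km


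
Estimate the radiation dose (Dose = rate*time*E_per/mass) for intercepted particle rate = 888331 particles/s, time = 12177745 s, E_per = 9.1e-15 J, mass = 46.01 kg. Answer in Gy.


Total energy deposited = rate * time * E_per
  = 888331 * 12177745 * 9.1e-15 = 0.0984426 J
Dose = E_total / mass = 0.0984426 / 46.01
Dose = 0.002139591 Gy

0.0021 Gy


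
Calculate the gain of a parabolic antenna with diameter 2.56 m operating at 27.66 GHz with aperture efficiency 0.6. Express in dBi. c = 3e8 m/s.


lambda = c/f = 3e8 / 2.766e+10 = 0.01084599 m
G = eta*(pi*D/lambda)^2 = 0.6*(pi*2.56/0.01084599)^2
G = 329907.9404 (linear)
G = 10*log10(329907.9404) = 55.1839 dBi

55.1839 dBi


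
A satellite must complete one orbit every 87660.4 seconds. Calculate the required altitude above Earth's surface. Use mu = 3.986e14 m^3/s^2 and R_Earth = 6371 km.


T = 87660.4 s
r = (mu*T^2/(4*pi^2))^(1/3) = (3.986e14 * 87660.4^2 / (4*pi^2))^(1/3)
r = 4.2650895e+07 m = 42650.8952 km
alt = r - R_E = 42650.8952 - 6371 = 36279.8952 km

36279.8952 km


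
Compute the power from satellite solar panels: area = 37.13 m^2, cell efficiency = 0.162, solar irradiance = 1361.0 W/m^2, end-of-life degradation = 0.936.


P = area * eta * S * degradation
P = 37.13 * 0.162 * 1361.0 * 0.936
P = 7662.5609 W

7662.5609 W


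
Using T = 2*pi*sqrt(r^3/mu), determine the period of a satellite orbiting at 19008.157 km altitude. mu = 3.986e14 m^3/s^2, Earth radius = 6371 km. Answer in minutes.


r = 25379.1570 km = 2.5379157e+07 m
T = 2*pi*sqrt(r^3/mu) = 2*pi*sqrt(1.6346756e+22 / 3.986e14)
T = 40237.1313 s = 670.6189 min

670.6189 minutes


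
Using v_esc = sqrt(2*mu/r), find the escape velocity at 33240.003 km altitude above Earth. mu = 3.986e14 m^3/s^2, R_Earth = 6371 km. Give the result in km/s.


r = 6371.0 + 33240.003 = 39611.0030 km = 3.9611003e+07 m
v_esc = sqrt(2*mu/r) = sqrt(2*3.986e14 / 3.9611003e+07)
v_esc = 4486.1700 m/s = 4.4862 km/s

4.4862 km/s


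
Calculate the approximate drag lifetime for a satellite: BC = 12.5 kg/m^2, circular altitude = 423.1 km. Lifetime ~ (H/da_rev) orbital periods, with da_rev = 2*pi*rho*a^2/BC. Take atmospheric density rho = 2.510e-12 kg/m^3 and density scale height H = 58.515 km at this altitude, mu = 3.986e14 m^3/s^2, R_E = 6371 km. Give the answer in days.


a = R_E + alt = 6794.1000 km = 6.7941e+06 m
da_rev = 2*pi*rho*a^2/BC = 2*pi*2.510e-12*(6.7941e+06)^2/12.5 = 58.238133 m per revolution
N = H/da_rev = 58515.0000 m / 58.238133 m = 1004.7540 revolutions
P = 2*pi*sqrt(a^3/mu) = 5573.2577 s
lifetime = N*P = 1004.7540 * 5573.2577 = 5.5997532e+06 s = 64.8120 days

64.8120 days


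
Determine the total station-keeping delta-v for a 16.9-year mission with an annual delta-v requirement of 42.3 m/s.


dV = rate * years = 42.3 * 16.9
dV = 714.8700 m/s

714.8700 m/s


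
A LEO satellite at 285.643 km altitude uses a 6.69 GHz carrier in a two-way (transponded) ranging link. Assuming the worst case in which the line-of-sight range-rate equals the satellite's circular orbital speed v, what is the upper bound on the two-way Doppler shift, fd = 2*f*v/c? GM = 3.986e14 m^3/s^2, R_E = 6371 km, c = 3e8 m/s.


r = 6.656643e+06 m
v = sqrt(mu/r) = 7738.2190 m/s (worst-case radial velocity)
f = 6.69 GHz = 6.69e+09 Hz
fd = 2*f*v/c = 2*6.69e+09*7738.2190/3.0e+08
fd = 345124.5655 Hz

345124.5655 Hz


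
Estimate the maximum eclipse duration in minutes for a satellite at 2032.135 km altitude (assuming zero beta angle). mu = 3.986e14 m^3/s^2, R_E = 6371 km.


r = 8403.1350 km
T = 127.7680 min
Eclipse fraction = arcsin(R_E/r)/pi = arcsin(6371.0000/8403.1350)/pi
= arcsin(0.7581694)/pi = 0.273906
Eclipse duration = 0.273906 * 127.7680 = 34.9964 min

34.9964 minutes


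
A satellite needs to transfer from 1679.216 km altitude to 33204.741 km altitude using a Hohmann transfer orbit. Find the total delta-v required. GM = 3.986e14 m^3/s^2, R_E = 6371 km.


r1 = 8050.2160 km = 8.050216e+06 m
r2 = 39575.7410 km = 3.9575741e+07 m
dv1 = sqrt(mu/r1)*(sqrt(2*r2/(r1+r2)) - 1) = 2034.7304 m/s
dv2 = sqrt(mu/r2)*(1 - sqrt(2*r1/(r1+r2))) = 1328.3819 m/s
total dv = |dv1| + |dv2| = 2034.7304 + 1328.3819 = 3363.1123 m/s = 3.3631 km/s

3.3631 km/s


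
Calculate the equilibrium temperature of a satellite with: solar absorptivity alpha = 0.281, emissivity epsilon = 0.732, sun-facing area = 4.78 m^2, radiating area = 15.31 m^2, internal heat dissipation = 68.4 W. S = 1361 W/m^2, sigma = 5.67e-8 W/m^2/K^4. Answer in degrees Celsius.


Numerator = alpha*S*A_sun + Q_int = 0.281*1361*4.78 + 68.4 = 1896.4680 W
Denominator = eps*sigma*A_rad = 0.732*5.67e-8*15.31 = 6.3543236e-07 W/K^4
T^4 = 2.9845316e+09 K^4
T = 233.7325 K = -39.4175 C

-39.4175 degrees Celsius


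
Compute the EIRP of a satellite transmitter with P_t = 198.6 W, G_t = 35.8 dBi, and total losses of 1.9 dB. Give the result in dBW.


Pt = 198.6 W = 22.9798 dBW
EIRP = Pt_dBW + Gt - losses = 22.9798 + 35.8 - 1.9 = 56.8798 dBW

56.8798 dBW


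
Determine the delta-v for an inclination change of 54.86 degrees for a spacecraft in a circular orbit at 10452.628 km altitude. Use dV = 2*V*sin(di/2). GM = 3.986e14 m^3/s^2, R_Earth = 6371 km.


r = 16823.6280 km = 1.6823628e+07 m
V = sqrt(mu/r) = 4867.5320 m/s
di = 54.86 deg = 0.9574876 rad
dV = 2*V*sin(di/2) = 2*4867.5320*sin(0.4787438)
dV = 4484.5992 m/s = 4.4846 km/s

4.4846 km/s


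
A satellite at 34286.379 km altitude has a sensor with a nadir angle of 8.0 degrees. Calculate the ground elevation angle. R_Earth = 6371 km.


r = R_E + alt = 40657.3790 km
Law of sines in the satellite / Earth-center / ground-point triangle:
  sin(nadir)/R_E = sin(90 + el)/r  =>  cos(el) = (r/R_E)*sin(nadir)
cos(el) = (40657.3790 / 6371.0000) * sin(8.0 deg) = 0.8881515
el = arccos(0.8881515) = 27.3581 deg
(Earth-central angle = 90 - nadir - el = 54.6419 deg)

27.3581 degrees


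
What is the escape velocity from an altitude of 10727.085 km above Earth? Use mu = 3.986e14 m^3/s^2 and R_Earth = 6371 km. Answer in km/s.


r = 6371.0 + 10727.085 = 17098.0850 km = 1.7098085e+07 m
v_esc = sqrt(2*mu/r) = sqrt(2*3.986e14 / 1.7098085e+07)
v_esc = 6828.2578 m/s = 6.8283 km/s

6.8283 km/s


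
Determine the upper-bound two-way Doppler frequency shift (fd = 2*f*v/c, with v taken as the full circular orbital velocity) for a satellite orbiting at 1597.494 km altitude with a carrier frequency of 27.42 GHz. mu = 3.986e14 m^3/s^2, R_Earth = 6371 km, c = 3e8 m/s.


r = 7.968494e+06 m
v = sqrt(mu/r) = 7072.6232 m/s (worst-case radial velocity)
f = 27.42 GHz = 2.742e+10 Hz
fd = 2*f*v/c = 2*2.742e+10*7072.6232/3.0e+08
fd = 1.2928755e+06 Hz

1.2929e+06 Hz


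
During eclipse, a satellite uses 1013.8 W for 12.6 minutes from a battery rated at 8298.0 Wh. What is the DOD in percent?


E_used = P * t / 60 = 1013.8 * 12.6 / 60 = 212.8980 Wh
DOD = E_used / E_total * 100 = 212.8980 / 8298.0 * 100
DOD = 2.5657 %

2.5657 %


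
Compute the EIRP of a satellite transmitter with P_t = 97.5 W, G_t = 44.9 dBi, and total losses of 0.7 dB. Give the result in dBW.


Pt = 97.5 W = 19.8900 dBW
EIRP = Pt_dBW + Gt - losses = 19.8900 + 44.9 - 0.7 = 64.0900 dBW

64.0900 dBW


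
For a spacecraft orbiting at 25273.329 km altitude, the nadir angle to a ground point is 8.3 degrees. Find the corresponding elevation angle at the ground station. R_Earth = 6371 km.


r = R_E + alt = 31644.3290 km
Law of sines in the satellite / Earth-center / ground-point triangle:
  sin(nadir)/R_E = sin(90 + el)/r  =>  cos(el) = (r/R_E)*sin(nadir)
cos(el) = (31644.3290 / 6371.0000) * sin(8.3 deg) = 0.7170076
el = arccos(0.7170076) = 44.1920 deg
(Earth-central angle = 90 - nadir - el = 37.5080 deg)

44.1920 degrees


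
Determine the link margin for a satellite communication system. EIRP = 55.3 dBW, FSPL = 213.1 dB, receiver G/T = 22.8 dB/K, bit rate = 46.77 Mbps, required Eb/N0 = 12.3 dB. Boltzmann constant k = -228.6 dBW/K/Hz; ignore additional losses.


C/N0 = EIRP - FSPL + G/T - k = 55.3 - 213.1 + 22.8 - (-228.6)
C/N0 = 93.6000 dB-Hz
R_b = 46.77 Mbps = 4.677e+07 bps -> 10*log10(R_b) = 76.6997 dB-Hz
Eb/N0 = C/N0 - 10*log10(R_b) = 93.6000 - 76.6997 = 16.9003 dB
Margin = Eb/N0 - Eb/N0_req = 16.9003 - 12.3 = 4.6003 dB (link closes)

4.6003 dB


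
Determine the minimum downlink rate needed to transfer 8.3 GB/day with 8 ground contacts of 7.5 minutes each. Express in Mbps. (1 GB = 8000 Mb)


total contact time = 8 * 7.5 * 60 = 3600.0000 s
data = 8.3 GB = 66400.0000 Mb
rate = 66400.0000 / 3600.0000 = 18.4444 Mbps

18.4444 Mbps


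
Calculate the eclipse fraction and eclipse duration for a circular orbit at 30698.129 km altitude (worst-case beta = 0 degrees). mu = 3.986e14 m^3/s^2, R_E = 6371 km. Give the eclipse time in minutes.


r = 37069.1290 km
T = 1183.8006 min
Eclipse fraction = arcsin(R_E/r)/pi = arcsin(6371.0000/37069.1290)/pi
= arcsin(0.1718681)/pi = 0.05498028
Eclipse duration = 0.05498028 * 1183.8006 = 65.0857 min

65.0857 minutes


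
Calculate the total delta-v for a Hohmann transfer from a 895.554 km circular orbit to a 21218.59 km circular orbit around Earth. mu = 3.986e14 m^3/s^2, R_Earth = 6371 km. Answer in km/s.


r1 = 7266.5540 km = 7.266554e+06 m
r2 = 27589.5900 km = 2.758959e+07 m
dv1 = sqrt(mu/r1)*(sqrt(2*r2/(r1+r2)) - 1) = 1912.2832 m/s
dv2 = sqrt(mu/r2)*(1 - sqrt(2*r1/(r1+r2))) = 1346.6389 m/s
total dv = |dv1| + |dv2| = 1912.2832 + 1346.6389 = 3258.9220 m/s = 3.2589 km/s

3.2589 km/s
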